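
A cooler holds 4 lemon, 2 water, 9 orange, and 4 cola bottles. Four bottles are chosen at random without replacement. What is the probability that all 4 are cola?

P(all cola) = 4/19 × 3/18 × 2/17 × 1/16 = 24/93024 = 1/3876.

1/3876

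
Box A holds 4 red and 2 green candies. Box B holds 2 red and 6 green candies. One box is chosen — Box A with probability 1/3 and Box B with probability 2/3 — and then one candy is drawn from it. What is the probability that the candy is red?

From Box A: P(red) = 4/6.
From Box B: P(red) = 2/8.
Total probability = (1/3)(4/6) + (2/3)(2/8) = 7/18.

7/18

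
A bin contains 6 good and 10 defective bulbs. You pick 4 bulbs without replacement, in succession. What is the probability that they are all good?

P(every draw is good) = 6/16 × 5/15 × 4/14 × 3/13 = 360/43680 = 3/364.

3/364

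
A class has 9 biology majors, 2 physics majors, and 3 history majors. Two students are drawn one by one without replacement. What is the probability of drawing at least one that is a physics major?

P(no physics majors) = 12/14 × 11/13 = 132/182 = 66/91.
P(at least one) = 1 − 66/91 = 25/91.

25/91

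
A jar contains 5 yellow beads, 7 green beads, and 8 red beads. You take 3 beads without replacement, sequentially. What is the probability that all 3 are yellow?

1/114

P(all yellow) = 5/20 × 4/19 × 3/18 = 60/6840 = 1/114.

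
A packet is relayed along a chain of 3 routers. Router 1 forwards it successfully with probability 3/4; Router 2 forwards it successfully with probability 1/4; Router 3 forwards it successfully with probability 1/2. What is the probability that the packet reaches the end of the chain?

Multiplying along the chain,
P = 3/4 × 1/4 × 1/2 = 3/32.

3/32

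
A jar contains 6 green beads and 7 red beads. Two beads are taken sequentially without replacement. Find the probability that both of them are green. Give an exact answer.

P(every draw is green) = 6/13 × 5/12 = 30/156 = 5/26.

5/26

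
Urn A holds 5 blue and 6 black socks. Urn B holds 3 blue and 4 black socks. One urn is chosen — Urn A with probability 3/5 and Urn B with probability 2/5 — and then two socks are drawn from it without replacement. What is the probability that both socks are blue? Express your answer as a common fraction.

From Urn A: P(both blue) = (5/11)(4/10) = 2/11.
From Urn B: P(both blue) = (3/7)(2/6) = 1/7.
Total probability = (3/5)(2/11) + (2/5)(1/7) = 64/385.

64/385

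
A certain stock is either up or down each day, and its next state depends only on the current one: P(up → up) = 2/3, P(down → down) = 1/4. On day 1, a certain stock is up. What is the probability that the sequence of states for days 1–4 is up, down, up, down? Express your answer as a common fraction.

1/12

Day 1 is given. For each transition, use the conditional probability from the current state:
P(down | up) = 1/3; P(up | down) = 3/4; P(down | up) = 1/3.
P = 1/3 × 3/4 × 1/3 = 3/36 = 1/12.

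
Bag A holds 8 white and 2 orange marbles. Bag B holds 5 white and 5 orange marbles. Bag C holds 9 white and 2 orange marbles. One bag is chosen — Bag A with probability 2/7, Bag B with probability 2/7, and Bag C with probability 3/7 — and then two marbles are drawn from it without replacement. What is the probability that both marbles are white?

From Bag A: P(both white) = (8/10)(7/9) = 28/45.
From Bag B: P(both white) = (5/10)(4/9) = 2/9.
From Bag C: P(both white) = (9/11)(8/10) = 36/55.
Total probability = (2/7)(28/45) + (2/7)(2/9) + (3/7)(36/55) = 1808/3465.

1808/3465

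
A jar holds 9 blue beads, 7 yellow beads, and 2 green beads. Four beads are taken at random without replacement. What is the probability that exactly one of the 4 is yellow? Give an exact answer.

77/204

One ordering (yellow drawn first) has probability 7/18 × 11/17 × 10/16 × 9/15 = 6930/73440 = 77/816.
There are C(4,1) = 4 such orderings, each equally likely, so P = 4 × 77/816 = 77/204.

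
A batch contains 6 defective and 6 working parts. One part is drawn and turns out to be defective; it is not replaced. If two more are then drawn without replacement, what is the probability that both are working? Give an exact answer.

3/11

With the first part removed, 6 working remain out of 11.
P = 6/11 × 5/10 = 30/110 = 3/11.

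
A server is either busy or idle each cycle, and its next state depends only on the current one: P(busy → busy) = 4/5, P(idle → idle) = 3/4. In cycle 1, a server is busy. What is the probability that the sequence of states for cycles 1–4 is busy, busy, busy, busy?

64/125

Cycle 1 is given. For each transition, use the conditional probability from the current state:
P(busy | busy) = 4/5; P(busy | busy) = 4/5; P(busy | busy) = 4/5.
P = 4/5 × 4/5 × 4/5 = 64/125.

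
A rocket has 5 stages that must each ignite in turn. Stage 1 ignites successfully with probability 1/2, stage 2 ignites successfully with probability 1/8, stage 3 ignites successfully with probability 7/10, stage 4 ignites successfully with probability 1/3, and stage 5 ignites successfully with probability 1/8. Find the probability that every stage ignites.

7/3840

The events are sequential, so multiply the conditional probabilities:
P = 1/2 × 1/8 × 7/10 × 1/3 × 1/8 = 7/3840.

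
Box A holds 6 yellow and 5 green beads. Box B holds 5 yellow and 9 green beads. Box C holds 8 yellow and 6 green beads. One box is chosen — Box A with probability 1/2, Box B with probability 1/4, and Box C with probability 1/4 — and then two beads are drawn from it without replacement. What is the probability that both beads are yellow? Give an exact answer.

241/1001

From Box A: P(both yellow) = (6/11)(5/10) = 3/11.
From Box B: P(both yellow) = (5/14)(4/13) = 10/91.
From Box C: P(both yellow) = (8/14)(7/13) = 4/13.
Total probability = (1/2)(3/11) + (1/4)(10/91) + (1/4)(4/13) = 241/1001.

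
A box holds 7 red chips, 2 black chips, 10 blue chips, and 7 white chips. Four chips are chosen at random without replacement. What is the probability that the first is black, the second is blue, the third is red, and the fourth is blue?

21/5980

Chain rule:
P = 2/26 × 10/25 × 7/24 × 9/23 = 1260/358800 = 21/5980.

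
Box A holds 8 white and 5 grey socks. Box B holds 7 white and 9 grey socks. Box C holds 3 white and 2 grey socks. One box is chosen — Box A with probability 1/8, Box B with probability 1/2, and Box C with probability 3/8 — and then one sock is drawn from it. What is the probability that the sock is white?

From Box A: P(white) = 8/13.
From Box B: P(white) = 7/16.
From Box C: P(white) = 3/5.
Total probability = (1/8)(8/13) + (1/2)(7/16) + (3/8)(3/5) = 1083/2080.

1083/2080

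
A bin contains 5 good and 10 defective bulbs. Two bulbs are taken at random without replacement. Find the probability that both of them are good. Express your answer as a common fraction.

2/21

P(every draw is good) = 5/15 × 4/14 = 20/210 = 2/21.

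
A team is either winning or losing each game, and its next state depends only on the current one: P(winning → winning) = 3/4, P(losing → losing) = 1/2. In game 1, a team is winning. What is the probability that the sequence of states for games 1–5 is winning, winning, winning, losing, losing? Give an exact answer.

9/128

Game 1 is given. For each transition, use the conditional probability from the current state:
P(winning | winning) = 3/4; P(winning | winning) = 3/4; P(losing | winning) = 1/4; P(losing | losing) = 1/2.
P = 3/4 × 3/4 × 1/4 × 1/2 = 9/128.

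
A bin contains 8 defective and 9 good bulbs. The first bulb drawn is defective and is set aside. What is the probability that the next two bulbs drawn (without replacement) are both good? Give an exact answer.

With the first bulb removed, 9 good remain out of 16.
P = 9/16 × 8/15 = 72/240 = 3/10.

3/10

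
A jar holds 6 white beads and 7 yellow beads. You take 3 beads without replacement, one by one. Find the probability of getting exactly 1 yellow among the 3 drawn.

105/286

One ordering (yellow drawn first) has probability 7/13 × 6/12 × 5/11 = 210/1716 = 35/286.
There are C(3,1) = 3 such orderings, each equally likely, so P = 3 × 35/286 = 105/286.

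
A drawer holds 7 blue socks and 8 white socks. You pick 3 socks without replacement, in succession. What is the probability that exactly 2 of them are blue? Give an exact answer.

One ordering (blue drawn first) has probability 7/15 × 6/14 × 8/13 = 336/2730 = 8/65.
There are C(3,2) = 3 such orderings, each equally likely, so P = 3 × 8/65 = 24/65.

24/65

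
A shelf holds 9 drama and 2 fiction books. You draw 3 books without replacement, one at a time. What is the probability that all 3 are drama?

28/55

P(all drama) = 9/11 × 8/10 × 7/9 = 504/990 = 28/55.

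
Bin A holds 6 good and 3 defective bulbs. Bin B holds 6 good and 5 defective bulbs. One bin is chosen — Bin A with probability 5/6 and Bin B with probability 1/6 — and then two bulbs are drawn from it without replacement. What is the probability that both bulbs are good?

From Bin A: P(both good) = (6/9)(5/8) = 5/12.
From Bin B: P(both good) = (6/11)(5/10) = 3/11.
Total probability = (5/6)(5/12) + (1/6)(3/11) = 311/792.

311/792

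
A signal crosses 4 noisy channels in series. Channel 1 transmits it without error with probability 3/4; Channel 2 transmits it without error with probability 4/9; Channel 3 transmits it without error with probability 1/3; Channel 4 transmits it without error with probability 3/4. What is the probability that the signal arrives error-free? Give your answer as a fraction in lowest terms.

1/12

Each stage is reached only if all earlier stages succeed, so
P = 3/4 × 4/9 × 1/3 × 3/4 = 36/432 = 1/12.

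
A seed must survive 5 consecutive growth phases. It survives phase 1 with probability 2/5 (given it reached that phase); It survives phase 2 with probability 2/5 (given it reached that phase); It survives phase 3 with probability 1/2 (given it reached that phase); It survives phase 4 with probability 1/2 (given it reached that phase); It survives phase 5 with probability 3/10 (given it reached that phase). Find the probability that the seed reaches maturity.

3/250

Multiplying along the chain,
P = 2/5 × 2/5 × 1/2 × 1/2 × 3/10 = 12/1000 = 3/250.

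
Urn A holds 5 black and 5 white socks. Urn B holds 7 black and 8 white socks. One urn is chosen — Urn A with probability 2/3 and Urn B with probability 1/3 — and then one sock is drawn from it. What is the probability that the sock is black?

From Urn A: P(black) = 5/10.
From Urn B: P(black) = 7/15.
Total probability = (2/3)(5/10) + (1/3)(7/15) = 22/45.

22/45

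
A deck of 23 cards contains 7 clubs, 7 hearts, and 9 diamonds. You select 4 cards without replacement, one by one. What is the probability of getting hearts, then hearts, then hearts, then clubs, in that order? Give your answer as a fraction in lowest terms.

7/1012

Each draw changes the counts, so multiply the conditional probabilities along the sequence:
P = 7/23 × 6/22 × 5/21 × 7/20 = 1470/212520 = 7/1012.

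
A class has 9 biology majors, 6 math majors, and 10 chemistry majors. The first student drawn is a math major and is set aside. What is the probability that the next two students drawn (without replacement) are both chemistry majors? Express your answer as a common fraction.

After the first draw, 10 of the remaining 24 students are chemistry majors.
P = 10/24 × 9/23 = 90/552 = 15/92.

15/92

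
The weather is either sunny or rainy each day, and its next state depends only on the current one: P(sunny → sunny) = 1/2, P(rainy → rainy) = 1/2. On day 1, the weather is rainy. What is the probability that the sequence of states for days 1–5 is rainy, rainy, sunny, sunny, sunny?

Day 1 is given. For each transition, use the conditional probability from the current state:
P(rainy | rainy) = 1/2; P(sunny | rainy) = 1/2; P(sunny | sunny) = 1/2; P(sunny | sunny) = 1/2.
P = 1/2 × 1/2 × 1/2 × 1/2 = 1/16.

1/16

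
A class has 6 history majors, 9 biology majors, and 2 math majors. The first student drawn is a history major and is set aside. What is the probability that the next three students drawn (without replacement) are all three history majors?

After the first draw, 5 of the remaining 16 students are history majors.
P = 5/16 × 4/15 × 3/14 = 60/3360 = 1/56.

1/56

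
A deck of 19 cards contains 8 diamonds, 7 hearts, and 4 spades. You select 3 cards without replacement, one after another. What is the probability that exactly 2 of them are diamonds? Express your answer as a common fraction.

308/969

One ordering (diamonds drawn first) has probability 8/19 × 7/18 × 11/17 = 616/5814 = 308/2907.
There are C(3,2) = 3 such orderings, each equally likely, so P = 3 × 308/2907 = 308/969.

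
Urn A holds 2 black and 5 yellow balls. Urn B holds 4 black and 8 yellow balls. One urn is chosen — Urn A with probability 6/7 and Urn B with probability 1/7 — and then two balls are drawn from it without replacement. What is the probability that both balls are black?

29/539

From Urn A: P(both black) = (2/7)(1/6) = 1/21.
From Urn B: P(both black) = (4/12)(3/11) = 1/11.
Total probability = (6/7)(1/21) + (1/7)(1/11) = 29/539.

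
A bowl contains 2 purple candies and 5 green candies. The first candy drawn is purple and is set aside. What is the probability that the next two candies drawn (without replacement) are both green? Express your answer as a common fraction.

2/3

With the first candy removed, 5 green remain out of 6.
P = 5/6 × 4/5 = 20/30 = 2/3.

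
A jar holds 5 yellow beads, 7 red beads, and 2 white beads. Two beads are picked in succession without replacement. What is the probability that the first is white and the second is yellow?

Chain rule:
P = 2/14 × 5/13 = 10/182 = 5/91.

5/91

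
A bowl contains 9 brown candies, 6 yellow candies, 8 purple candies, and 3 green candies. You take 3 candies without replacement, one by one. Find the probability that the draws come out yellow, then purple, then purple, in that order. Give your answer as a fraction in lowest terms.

Each draw changes the counts, so multiply the conditional probabilities along the sequence:
P = 6/26 × 8/25 × 7/24 = 336/15600 = 7/325.

7/325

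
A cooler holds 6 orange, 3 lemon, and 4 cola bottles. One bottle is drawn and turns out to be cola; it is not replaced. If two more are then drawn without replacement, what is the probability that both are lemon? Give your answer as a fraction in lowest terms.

After the first draw, 3 of the remaining 12 bottles are lemon.
P = 3/12 × 2/11 = 6/132 = 1/22.

1/22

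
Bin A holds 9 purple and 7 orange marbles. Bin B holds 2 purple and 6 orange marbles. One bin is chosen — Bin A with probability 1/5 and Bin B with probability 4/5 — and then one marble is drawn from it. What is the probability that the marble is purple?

From Bin A: P(purple) = 9/16.
From Bin B: P(purple) = 2/8.
Total probability = (1/5)(9/16) + (4/5)(2/8) = 5/16.

5/16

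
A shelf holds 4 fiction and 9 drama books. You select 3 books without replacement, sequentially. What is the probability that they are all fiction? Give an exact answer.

P(all fiction) = 4/13 × 3/12 × 2/11 = 24/1716 = 2/143.

2/143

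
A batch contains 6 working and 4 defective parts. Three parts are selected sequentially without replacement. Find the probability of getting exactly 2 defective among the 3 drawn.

3/10

One ordering (defective drawn first) has probability 4/10 × 3/9 × 6/8 = 72/720 = 1/10.
There are C(3,2) = 3 such orderings, each equally likely, so P = 3 × 1/10 = 3/10.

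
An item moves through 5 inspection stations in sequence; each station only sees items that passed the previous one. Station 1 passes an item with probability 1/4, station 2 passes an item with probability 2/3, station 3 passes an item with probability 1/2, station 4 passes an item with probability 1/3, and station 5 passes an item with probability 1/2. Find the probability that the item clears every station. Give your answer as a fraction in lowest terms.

The events are sequential, so multiply the conditional probabilities:
P = 1/4 × 2/3 × 1/2 × 1/3 × 1/2 = 2/144 = 1/72.

1/72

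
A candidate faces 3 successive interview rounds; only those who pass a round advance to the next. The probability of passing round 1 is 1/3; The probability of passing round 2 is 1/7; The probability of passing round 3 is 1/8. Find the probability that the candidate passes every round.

The events are sequential, so multiply the conditional probabilities:
P = 1/3 × 1/7 × 1/8 = 1/168.

1/168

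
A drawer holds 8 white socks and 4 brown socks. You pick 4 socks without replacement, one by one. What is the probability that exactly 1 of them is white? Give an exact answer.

One ordering (white drawn first) has probability 8/12 × 4/11 × 3/10 × 2/9 = 192/11880 = 8/495.
There are C(4,1) = 4 such orderings, each equally likely, so P = 4 × 8/495 = 32/495.

32/495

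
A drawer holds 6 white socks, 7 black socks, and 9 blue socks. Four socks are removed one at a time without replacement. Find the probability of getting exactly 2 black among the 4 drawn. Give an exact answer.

One ordering (black drawn first) has probability 7/22 × 6/21 × 15/20 × 14/19 = 8820/175560 = 21/418.
There are C(4,2) = 6 such orderings, each equally likely, so P = 6 × 21/418 = 63/209.

63/209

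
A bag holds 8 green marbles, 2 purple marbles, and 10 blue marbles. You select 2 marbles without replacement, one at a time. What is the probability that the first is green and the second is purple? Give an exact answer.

4/95

Each draw changes the counts, so multiply the conditional probabilities along the sequence:
P = 8/20 × 2/19 = 16/380 = 4/95.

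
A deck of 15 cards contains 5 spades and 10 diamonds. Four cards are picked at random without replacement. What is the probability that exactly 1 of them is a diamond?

One ordering (a diamond drawn first) has probability 10/15 × 5/14 × 4/13 × 3/12 = 600/32760 = 5/273.
There are C(4,1) = 4 such orderings, each equally likely, so P = 4 × 5/273 = 20/273.

20/273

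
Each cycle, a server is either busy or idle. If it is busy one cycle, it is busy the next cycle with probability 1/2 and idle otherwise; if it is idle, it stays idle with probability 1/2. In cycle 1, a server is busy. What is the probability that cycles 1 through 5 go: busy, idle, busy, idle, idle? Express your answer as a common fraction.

1/16

Cycle 1 is given. For each transition, use the conditional probability from the current state:
P(idle | busy) = 1/2; P(busy | idle) = 1/2; P(idle | busy) = 1/2; P(idle | idle) = 1/2.
P = 1/2 × 1/2 × 1/2 × 1/2 = 1/16.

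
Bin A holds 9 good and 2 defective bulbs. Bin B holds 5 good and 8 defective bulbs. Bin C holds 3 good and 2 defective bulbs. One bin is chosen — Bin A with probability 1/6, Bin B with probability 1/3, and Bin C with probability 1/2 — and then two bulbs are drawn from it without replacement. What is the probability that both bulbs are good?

From Bin A: P(both good) = (9/11)(8/10) = 36/55.
From Bin B: P(both good) = (5/13)(4/12) = 5/39.
From Bin C: P(both good) = (3/5)(2/4) = 3/10.
Total probability = (1/6)(36/55) + (1/3)(5/39) + (1/2)(3/10) = 7769/25740.

7769/25740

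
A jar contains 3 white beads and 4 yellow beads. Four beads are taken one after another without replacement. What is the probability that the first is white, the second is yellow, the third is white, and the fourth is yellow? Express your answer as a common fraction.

3/35

Multiply the probability of each draw given the previous ones:
P = 3/7 × 4/6 × 2/5 × 3/4 = 72/840 = 3/35.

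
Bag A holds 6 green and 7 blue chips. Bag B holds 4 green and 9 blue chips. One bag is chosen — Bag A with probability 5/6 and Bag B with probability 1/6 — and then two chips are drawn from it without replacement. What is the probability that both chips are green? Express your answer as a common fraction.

From Bag A: P(both green) = (6/13)(5/12) = 5/26.
From Bag B: P(both green) = (4/13)(3/12) = 1/13.
Total probability = (5/6)(5/26) + (1/6)(1/13) = 9/52.

9/52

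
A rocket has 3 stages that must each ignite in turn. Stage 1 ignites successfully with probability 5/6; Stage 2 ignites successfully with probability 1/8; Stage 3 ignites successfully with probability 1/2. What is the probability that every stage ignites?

5/96

Multiplying along the chain,
P = 5/6 × 1/8 × 1/2 = 5/96.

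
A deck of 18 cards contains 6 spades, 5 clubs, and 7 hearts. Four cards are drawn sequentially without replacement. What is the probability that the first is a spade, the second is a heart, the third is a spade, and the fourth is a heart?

Each draw changes the counts, so multiply the conditional probabilities along the sequence:
P = 6/18 × 7/17 × 5/16 × 6/15 = 1260/73440 = 7/408.

7/408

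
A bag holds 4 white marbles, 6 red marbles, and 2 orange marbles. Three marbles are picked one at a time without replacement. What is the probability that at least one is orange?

P(no orange) = 10/12 × 9/11 × 8/10 = 720/1320 = 6/11.
P(at least one) = 1 − 6/11 = 5/11.

5/11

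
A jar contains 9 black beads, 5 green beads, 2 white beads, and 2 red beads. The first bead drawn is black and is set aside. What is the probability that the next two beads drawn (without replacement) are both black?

With the first bead removed, 8 black remain out of 17.
P = 8/17 × 7/16 = 56/272 = 7/34.

7/34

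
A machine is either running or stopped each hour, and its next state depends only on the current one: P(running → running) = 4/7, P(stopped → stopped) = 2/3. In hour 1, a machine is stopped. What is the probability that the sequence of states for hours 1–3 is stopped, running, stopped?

Hour 1 is given. For each transition, use the conditional probability from the current state:
P(running | stopped) = 1/3; P(stopped | running) = 3/7.
P = 1/3 × 3/7 = 3/21 = 1/7.

1/7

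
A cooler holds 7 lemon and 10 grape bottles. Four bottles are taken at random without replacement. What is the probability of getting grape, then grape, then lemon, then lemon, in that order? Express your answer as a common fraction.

Chain rule:
P = 10/17 × 9/16 × 7/15 × 6/14 = 3780/57120 = 9/136.

9/136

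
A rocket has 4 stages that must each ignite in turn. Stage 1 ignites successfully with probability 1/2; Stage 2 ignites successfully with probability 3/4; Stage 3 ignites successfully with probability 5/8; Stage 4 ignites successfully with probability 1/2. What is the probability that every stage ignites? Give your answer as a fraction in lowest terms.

15/128

Multiplying along the chain,
P = 1/2 × 3/4 × 5/8 × 1/2 = 15/128.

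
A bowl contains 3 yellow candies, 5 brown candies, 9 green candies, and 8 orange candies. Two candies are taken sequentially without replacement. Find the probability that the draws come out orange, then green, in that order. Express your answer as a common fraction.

3/25

Each draw changes the counts, so multiply the conditional probabilities along the sequence:
P = 8/25 × 9/24 = 72/600 = 3/25.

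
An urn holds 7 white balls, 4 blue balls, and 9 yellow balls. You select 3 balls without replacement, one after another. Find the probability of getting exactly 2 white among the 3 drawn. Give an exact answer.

One ordering (white drawn first) has probability 7/20 × 6/19 × 13/18 = 546/6840 = 91/1140.
There are C(3,2) = 3 such orderings, each equally likely, so P = 3 × 91/1140 = 91/380.

91/380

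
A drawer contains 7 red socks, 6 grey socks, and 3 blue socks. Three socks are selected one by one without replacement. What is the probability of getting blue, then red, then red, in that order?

Each draw changes the counts, so multiply the conditional probabilities along the sequence:
P = 3/16 × 7/15 × 6/14 = 126/3360 = 3/80.

3/80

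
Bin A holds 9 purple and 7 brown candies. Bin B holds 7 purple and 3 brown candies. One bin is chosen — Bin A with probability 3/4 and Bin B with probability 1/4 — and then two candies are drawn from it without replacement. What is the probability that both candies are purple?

41/120

From Bin A: P(both purple) = (9/16)(8/15) = 3/10.
From Bin B: P(both purple) = (7/10)(6/9) = 7/15.
Total probability = (3/4)(3/10) + (1/4)(7/15) = 41/120.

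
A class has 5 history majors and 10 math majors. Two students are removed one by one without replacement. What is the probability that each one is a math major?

3/7

P(all math majors) = 10/15 × 9/14 = 90/210 = 3/7.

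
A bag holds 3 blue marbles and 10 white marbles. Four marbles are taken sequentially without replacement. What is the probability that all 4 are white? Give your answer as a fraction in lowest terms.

42/143

P(every draw is white) = 10/13 × 9/12 × 8/11 × 7/10 = 5040/17160 = 42/143.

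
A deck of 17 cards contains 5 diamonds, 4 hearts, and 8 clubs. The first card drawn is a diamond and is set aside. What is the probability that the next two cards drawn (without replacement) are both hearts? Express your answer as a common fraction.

1/20

After the first draw, 4 of the remaining 16 cards are hearts.
P = 4/16 × 3/15 = 12/240 = 1/20.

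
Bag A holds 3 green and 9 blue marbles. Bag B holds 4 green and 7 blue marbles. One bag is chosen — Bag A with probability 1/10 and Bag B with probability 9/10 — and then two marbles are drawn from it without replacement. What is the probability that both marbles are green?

From Bag A: P(both green) = (3/12)(2/11) = 1/22.
From Bag B: P(both green) = (4/11)(3/10) = 6/55.
Total probability = (1/10)(1/22) + (9/10)(6/55) = 113/1100.

113/1100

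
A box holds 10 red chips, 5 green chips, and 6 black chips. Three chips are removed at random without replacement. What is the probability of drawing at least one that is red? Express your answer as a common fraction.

P(no red) = 11/21 × 10/20 × 9/19 = 990/7980 = 33/266.
P(at least one) = 1 − 33/266 = 233/266.

233/266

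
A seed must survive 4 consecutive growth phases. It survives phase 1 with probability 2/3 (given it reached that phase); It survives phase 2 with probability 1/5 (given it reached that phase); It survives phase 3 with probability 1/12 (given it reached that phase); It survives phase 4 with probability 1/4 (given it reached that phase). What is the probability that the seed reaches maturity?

1/360

Each stage is reached only if all earlier stages succeed, so
P = 2/3 × 1/5 × 1/12 × 1/4 = 2/720 = 1/360.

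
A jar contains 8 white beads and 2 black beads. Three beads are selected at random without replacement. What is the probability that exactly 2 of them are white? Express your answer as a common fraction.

One ordering (white drawn first) has probability 8/10 × 7/9 × 2/8 = 112/720 = 7/45.
There are C(3,2) = 3 such orderings, each equally likely, so P = 3 × 7/45 = 7/15.

7/15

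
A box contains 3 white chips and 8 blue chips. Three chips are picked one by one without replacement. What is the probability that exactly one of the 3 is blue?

One ordering (blue drawn first) has probability 8/11 × 3/10 × 2/9 = 48/990 = 8/165.
There are C(3,1) = 3 such orderings, each equally likely, so P = 3 × 8/165 = 8/55.

8/55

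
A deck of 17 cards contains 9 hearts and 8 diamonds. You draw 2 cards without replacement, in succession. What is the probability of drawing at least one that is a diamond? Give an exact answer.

P(no diamonds) = 9/17 × 8/16 = 72/272 = 9/34.
P(at least one) = 1 − 9/34 = 25/34.

25/34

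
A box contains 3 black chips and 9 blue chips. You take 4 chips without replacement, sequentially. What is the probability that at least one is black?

P(no black) = 9/12 × 8/11 × 7/10 × 6/9 = 3024/11880 = 14/55.
P(at least one) = 1 − 14/55 = 41/55.

41/55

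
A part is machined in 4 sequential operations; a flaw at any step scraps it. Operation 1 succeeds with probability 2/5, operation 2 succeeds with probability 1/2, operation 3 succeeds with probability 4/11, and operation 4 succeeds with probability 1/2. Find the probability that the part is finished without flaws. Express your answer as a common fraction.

Each stage is reached only if all earlier stages succeed, so
P = 2/5 × 1/2 × 4/11 × 1/2 = 8/220 = 2/55.

2/55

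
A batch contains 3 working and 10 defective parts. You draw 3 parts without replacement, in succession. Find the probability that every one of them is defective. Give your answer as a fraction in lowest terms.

60/143

P(every draw is defective) = 10/13 × 9/12 × 8/11 = 720/1716 = 60/143.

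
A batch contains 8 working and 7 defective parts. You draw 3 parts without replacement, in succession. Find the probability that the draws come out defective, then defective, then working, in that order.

Chain rule:
P = 7/15 × 6/14 × 8/13 = 336/2730 = 8/65.

8/65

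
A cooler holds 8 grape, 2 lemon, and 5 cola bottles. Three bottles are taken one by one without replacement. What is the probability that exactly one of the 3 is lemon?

One ordering (lemon drawn first) has probability 2/15 × 13/14 × 12/13 = 312/2730 = 4/35.
There are C(3,1) = 3 such orderings, each equally likely, so P = 3 × 4/35 = 12/35.

12/35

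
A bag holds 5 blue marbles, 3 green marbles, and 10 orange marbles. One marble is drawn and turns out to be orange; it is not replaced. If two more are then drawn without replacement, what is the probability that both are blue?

5/68

With the first marble removed, 5 blue remain out of 17.
P = 5/17 × 4/16 = 20/272 = 5/68.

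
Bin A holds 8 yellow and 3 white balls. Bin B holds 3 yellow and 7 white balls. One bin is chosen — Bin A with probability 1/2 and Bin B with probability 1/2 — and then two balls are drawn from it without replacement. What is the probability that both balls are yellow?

19/66

From Bin A: P(both yellow) = (8/11)(7/10) = 28/55.
From Bin B: P(both yellow) = (3/10)(2/9) = 1/15.
Total probability = (1/2)(28/55) + (1/2)(1/15) = 19/66.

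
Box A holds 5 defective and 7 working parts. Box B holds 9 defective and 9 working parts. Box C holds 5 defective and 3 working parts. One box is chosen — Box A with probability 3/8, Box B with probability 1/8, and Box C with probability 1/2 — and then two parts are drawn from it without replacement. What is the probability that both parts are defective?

From Box A: P(both defective) = (5/12)(4/11) = 5/33.
From Box B: P(both defective) = (9/18)(8/17) = 4/17.
From Box C: P(both defective) = (5/8)(4/7) = 5/14.
Total probability = (3/8)(5/33) + (1/8)(4/17) + (1/2)(5/14) = 2773/10472.

2773/10472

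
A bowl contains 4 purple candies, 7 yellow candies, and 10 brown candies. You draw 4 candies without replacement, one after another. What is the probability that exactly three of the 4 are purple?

One ordering (purple drawn first) has probability 4/21 × 3/20 × 2/19 × 17/18 = 408/143640 = 17/5985.
There are C(4,3) = 4 such orderings, each equally likely, so P = 4 × 17/5985 = 68/5985.

68/5985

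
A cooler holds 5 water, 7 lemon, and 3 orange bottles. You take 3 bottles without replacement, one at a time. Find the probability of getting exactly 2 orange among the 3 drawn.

One ordering (orange drawn first) has probability 3/15 × 2/14 × 12/13 = 72/2730 = 12/455.
There are C(3,2) = 3 such orderings, each equally likely, so P = 3 × 12/455 = 36/455.

36/455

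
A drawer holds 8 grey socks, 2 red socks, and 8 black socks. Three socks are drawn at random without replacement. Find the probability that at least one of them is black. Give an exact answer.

P(no black) = 10/18 × 9/17 × 8/16 = 720/4896 = 5/34.
P(at least one) = 1 − 5/34 = 29/34.

29/34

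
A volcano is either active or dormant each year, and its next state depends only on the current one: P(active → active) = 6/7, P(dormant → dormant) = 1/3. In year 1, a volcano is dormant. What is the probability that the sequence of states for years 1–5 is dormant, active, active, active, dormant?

Year 1 is given. For each transition, use the conditional probability from the current state:
P(active | dormant) = 2/3; P(active | active) = 6/7; P(active | active) = 6/7; P(dormant | active) = 1/7.
P = 2/3 × 6/7 × 6/7 × 1/7 = 72/1029 = 24/343.

24/343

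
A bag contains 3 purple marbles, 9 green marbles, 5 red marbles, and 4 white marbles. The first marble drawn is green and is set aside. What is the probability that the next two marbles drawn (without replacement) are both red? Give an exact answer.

1/19

After the first draw, 5 of the remaining 20 marbles are red.
P = 5/20 × 4/19 = 20/380 = 1/19.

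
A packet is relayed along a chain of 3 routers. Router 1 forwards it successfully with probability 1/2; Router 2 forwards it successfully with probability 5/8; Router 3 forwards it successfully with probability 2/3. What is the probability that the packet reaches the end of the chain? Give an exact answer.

The events are sequential, so multiply the conditional probabilities:
P = 1/2 × 5/8 × 2/3 = 10/48 = 5/24.

5/24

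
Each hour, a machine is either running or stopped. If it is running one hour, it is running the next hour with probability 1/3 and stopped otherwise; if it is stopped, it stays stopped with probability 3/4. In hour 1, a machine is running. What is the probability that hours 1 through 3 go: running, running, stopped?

Hour 1 is given. For each transition, use the conditional probability from the current state:
P(running | running) = 1/3; P(stopped | running) = 2/3.
P = 1/3 × 2/3 = 2/9.

2/9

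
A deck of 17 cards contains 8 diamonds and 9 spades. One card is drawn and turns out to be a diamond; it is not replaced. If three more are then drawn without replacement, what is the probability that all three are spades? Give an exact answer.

With the first card removed, 9 spades remain out of 16.
P = 9/16 × 8/15 × 7/14 = 504/3360 = 3/20.

3/20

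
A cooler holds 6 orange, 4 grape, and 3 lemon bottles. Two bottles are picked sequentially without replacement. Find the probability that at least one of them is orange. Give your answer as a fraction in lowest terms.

P(no orange) = 7/13 × 6/12 = 42/156 = 7/26.
P(at least one) = 1 − 7/26 = 19/26.

19/26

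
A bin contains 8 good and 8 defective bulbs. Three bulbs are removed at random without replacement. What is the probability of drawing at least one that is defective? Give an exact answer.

P(no defective) = 8/16 × 7/15 × 6/14 = 336/3360 = 1/10.
P(at least one) = 1 − 1/10 = 9/10.

9/10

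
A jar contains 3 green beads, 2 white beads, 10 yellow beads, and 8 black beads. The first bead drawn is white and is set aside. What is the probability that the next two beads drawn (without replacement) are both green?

1/77

With the first bead removed, 3 green remain out of 22.
P = 3/22 × 2/21 = 6/462 = 1/77.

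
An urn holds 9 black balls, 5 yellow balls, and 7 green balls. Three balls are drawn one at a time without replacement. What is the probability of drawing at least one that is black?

P(no black) = 12/21 × 11/20 × 10/19 = 1320/7980 = 22/133.
P(at least one) = 1 − 22/133 = 111/133.

111/133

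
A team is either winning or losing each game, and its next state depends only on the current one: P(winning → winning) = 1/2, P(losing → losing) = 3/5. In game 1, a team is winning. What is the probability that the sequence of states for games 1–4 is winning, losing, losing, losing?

Game 1 is given. For each transition, use the conditional probability from the current state:
P(losing | winning) = 1/2; P(losing | losing) = 3/5; P(losing | losing) = 3/5.
P = 1/2 × 3/5 × 3/5 = 9/50.

9/50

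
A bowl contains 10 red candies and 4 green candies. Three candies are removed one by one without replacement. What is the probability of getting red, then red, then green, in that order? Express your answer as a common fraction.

15/91

Multiply the probability of each draw given the previous ones:
P = 10/14 × 9/13 × 4/12 = 360/2184 = 15/91.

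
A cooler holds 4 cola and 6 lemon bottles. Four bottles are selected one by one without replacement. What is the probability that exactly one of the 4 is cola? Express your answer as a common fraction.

One ordering (cola drawn first) has probability 4/10 × 6/9 × 5/8 × 4/7 = 480/5040 = 2/21.
There are C(4,1) = 4 such orderings, each equally likely, so P = 4 × 2/21 = 8/21.

8/21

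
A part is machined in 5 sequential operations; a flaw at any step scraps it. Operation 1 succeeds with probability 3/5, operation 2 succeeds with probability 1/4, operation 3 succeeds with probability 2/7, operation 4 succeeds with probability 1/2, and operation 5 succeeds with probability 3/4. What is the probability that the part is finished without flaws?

9/560

Multiplying along the chain,
P = 3/5 × 1/4 × 2/7 × 1/2 × 3/4 = 18/1120 = 9/560.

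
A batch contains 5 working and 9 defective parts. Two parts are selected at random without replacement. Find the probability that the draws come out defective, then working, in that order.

Chain rule:
P = 9/14 × 5/13 = 45/182.

45/182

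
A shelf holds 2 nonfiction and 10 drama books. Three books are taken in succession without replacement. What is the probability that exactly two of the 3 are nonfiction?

One ordering (nonfiction drawn first) has probability 2/12 × 1/11 × 10/10 = 20/1320 = 1/66.
There are C(3,2) = 3 such orderings, each equally likely, so P = 3 × 1/66 = 1/22.

1/22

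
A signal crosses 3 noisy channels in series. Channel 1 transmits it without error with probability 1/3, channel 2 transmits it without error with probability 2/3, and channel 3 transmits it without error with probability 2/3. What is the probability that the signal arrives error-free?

Multiplying along the chain,
P = 1/3 × 2/3 × 2/3 = 4/27.

4/27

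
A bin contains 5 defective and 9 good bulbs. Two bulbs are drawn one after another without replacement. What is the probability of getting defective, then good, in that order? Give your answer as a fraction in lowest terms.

45/182

Chain rule:
P = 5/14 × 9/13 = 45/182.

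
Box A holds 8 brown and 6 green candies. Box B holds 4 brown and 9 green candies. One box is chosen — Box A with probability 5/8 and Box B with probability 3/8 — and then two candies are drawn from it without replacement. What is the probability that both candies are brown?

From Box A: P(both brown) = (8/14)(7/13) = 4/13.
From Box B: P(both brown) = (4/13)(3/12) = 1/13.
Total probability = (5/8)(4/13) + (3/8)(1/13) = 23/104.

23/104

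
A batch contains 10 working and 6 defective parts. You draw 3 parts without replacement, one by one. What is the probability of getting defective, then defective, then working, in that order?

5/56

Each draw changes the counts, so multiply the conditional probabilities along the sequence:
P = 6/16 × 5/15 × 10/14 = 300/3360 = 5/56.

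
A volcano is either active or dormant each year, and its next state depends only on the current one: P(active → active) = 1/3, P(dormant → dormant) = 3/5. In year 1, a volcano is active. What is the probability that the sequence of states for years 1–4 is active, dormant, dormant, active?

Year 1 is given. For each transition, use the conditional probability from the current state:
P(dormant | active) = 2/3; P(dormant | dormant) = 3/5; P(active | dormant) = 2/5.
P = 2/3 × 3/5 × 2/5 = 12/75 = 4/25.

4/25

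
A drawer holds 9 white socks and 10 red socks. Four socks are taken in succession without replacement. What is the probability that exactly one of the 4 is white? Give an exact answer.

One ordering (white drawn first) has probability 9/19 × 10/18 × 9/17 × 8/16 = 6480/93024 = 45/646.
There are C(4,1) = 4 such orderings, each equally likely, so P = 4 × 45/646 = 90/323.

90/323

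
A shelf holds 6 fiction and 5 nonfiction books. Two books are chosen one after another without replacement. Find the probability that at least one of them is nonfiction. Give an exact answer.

P(no nonfiction) = 6/11 × 5/10 = 30/110 = 3/11.
P(at least one) = 1 − 3/11 = 8/11.

8/11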